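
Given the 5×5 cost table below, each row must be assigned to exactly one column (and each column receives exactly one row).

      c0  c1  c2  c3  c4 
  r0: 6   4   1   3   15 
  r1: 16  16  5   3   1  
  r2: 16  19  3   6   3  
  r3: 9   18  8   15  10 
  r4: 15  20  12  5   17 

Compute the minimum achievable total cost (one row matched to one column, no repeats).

Minimum assignment cost: 22

optimal assignment: row0→col1 (cost 4), row1→col4 (cost 1), row2→col2 (cost 3), row3→col0 (cost 9), row4→col3 (cost 5)
total = 4 + 1 + 3 + 9 + 5 = 22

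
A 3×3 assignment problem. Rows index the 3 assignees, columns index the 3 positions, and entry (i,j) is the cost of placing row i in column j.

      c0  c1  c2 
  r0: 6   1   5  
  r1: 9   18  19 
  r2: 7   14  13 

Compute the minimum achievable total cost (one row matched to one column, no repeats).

Minimum assignment cost: 23

optimal assignment: row0→col1 (cost 1), row1→col0 (cost 9), row2→col2 (cost 13)
total = 1 + 9 + 13 = 23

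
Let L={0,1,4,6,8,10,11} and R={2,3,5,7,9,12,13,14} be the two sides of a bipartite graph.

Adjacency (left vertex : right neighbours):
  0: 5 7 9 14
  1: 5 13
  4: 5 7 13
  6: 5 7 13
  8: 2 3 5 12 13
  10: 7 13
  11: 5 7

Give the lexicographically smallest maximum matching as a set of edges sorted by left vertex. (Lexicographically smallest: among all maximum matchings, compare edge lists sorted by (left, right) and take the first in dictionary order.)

|M| = 5 (so the lex-smallest maximum matching has 5 edges)
process left vertices in ascending order; for each, take the smallest-labelled available neighbour that still permits 5 edges overall, or leave it unmatched if none does
lex-smallest matching: {0-9, 1-5, 4-7, 6-13, 8-2}

Lex-smallest maximum matching: {(0,9), (1,5), (4,7), (6,13), (8,2)}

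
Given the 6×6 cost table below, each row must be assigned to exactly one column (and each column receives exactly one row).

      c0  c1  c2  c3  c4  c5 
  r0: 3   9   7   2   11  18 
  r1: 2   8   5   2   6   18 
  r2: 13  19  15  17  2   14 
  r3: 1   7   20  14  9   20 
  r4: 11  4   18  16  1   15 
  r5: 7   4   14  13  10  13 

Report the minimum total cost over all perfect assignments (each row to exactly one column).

Minimum assignment cost: 27

one of 2 optimal assignments: row0→col3 (cost 2), row1→col2 (cost 5), row2→col4 (cost 2), row3→col0 (cost 1), row4→col1 (cost 4), row5→col5 (cost 13)
total = 2 + 5 + 2 + 1 + 4 + 13 = 27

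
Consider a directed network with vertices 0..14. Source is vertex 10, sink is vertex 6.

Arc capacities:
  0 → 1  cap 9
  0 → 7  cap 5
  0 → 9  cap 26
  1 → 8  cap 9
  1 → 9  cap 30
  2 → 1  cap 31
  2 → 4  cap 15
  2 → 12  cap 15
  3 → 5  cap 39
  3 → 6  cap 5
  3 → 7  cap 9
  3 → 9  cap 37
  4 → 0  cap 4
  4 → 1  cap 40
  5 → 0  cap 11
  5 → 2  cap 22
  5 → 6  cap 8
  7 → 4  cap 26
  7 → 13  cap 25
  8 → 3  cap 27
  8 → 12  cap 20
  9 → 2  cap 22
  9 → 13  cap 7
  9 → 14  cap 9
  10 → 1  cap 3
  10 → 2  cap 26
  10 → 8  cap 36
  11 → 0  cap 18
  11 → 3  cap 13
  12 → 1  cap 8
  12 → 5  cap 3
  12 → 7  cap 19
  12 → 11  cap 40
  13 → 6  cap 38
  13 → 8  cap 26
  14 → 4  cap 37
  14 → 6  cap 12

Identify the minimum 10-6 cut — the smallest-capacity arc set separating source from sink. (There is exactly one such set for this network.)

augment #1: 10→8→3→6 push 5
augment #2: 10→1→9→13→6 push 3
augment #3: 10→2→12→5→6 push 3
augment #4: 10→8→3→5→6 push 5
augment #5: 10→2→1→9→13→6 push 4
augment #6: 10→2→1→9→14→6 push 9
augment #7: 10→2→12→7→13→6 push 10
augment #8: 10→8→3→7→13→6 push 9
augment #9: 10→8→12→7→13→6 push 6
max flow = 54; residual-reachable set from 10 gives S-side
cut edges (S→T): {(3,6), (5,6), (7,13), (9,13), (9,14)} total cap 54

Min-cut arcs: {(3,6), (5,6), (7,13), (9,13), (9,14)} (total capacity 54)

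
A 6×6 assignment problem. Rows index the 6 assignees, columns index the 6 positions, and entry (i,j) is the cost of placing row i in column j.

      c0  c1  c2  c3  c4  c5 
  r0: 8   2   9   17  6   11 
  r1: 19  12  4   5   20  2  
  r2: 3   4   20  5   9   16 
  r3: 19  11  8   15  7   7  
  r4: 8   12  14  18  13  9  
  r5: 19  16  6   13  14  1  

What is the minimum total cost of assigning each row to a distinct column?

optimal assignment: row0→col1 (cost 2), row1→col2 (cost 4), row2→col3 (cost 5), row3→col4 (cost 7), row4→col0 (cost 8), row5→col5 (cost 1)
total = 2 + 4 + 5 + 7 + 8 + 1 = 27

Minimum assignment cost: 27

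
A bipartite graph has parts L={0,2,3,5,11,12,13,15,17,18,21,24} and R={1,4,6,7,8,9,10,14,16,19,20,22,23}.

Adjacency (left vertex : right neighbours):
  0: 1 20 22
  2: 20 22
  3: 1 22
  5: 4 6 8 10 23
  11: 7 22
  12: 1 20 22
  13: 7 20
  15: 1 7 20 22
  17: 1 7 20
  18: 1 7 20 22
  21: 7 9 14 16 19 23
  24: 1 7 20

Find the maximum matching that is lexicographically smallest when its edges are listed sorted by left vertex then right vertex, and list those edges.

|M| = 6 (so the lex-smallest maximum matching has 6 edges)
process left vertices in ascending order; for each, take the smallest-labelled available neighbour that still permits 6 edges overall, or leave it unmatched if none does
lex-smallest matching: {0-1, 2-20, 3-22, 5-4, 11-7, 21-9}

Lex-smallest maximum matching: {(0,1), (2,20), (3,22), (5,4), (11,7), (21,9)}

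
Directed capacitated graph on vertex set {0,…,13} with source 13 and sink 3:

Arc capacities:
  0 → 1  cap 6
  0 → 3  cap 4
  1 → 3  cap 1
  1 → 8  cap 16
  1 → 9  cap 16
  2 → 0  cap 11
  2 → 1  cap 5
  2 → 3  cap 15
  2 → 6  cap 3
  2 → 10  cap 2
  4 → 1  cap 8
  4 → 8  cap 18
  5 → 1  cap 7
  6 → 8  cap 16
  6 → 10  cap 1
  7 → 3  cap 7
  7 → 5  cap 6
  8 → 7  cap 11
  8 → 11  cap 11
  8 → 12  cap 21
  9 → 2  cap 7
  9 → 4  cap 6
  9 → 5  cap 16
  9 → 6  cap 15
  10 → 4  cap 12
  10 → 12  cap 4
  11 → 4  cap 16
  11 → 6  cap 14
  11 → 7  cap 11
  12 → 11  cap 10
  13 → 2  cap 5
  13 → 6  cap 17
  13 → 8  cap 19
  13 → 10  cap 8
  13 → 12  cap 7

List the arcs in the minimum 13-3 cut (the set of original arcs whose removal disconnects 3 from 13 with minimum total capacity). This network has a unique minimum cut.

augment #1: 13→2→3 push 5
augment #2: 13→8→7→3 push 7
augment #3: 13→10→4→1→3 push 1
augment #4: 13→10→4→1→9→2→3 push 7
max flow = 20; residual-reachable set from 13 gives S-side
cut edges (S→T): {(1,3), (7,3), (9,2), (13,2)} total cap 20

Min-cut arcs: {(1,3), (7,3), (9,2), (13,2)} (total capacity 20)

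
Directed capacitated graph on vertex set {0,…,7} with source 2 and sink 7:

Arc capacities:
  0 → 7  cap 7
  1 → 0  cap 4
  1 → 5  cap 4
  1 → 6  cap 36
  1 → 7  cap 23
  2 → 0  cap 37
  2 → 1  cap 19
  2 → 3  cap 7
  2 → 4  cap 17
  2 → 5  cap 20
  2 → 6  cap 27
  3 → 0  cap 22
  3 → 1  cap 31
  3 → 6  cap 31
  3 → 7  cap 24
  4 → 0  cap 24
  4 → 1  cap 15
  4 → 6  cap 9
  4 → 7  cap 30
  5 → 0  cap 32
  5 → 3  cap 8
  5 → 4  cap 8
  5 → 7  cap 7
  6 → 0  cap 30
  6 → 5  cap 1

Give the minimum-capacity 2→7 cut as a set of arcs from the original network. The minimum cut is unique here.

Min-cut arcs: {(0,7), (2,1), (2,3), (2,4), (2,5), (6,5)} (total capacity 71)

augment #1: 2→0→7 push 7
augment #2: 2→1→7 push 19
augment #3: 2→3→7 push 7
augment #4: 2→4→7 push 17
augment #5: 2→5→7 push 7
augment #6: 2→5→3→7 push 8
augment #7: 2→5→4→7 push 5
augment #8: 2→6→5→4→7 push 1
max flow = 71; residual-reachable set from 2 gives S-side
cut edges (S→T): {(0,7), (2,1), (2,3), (2,4), (2,5), (6,5)} total cap 71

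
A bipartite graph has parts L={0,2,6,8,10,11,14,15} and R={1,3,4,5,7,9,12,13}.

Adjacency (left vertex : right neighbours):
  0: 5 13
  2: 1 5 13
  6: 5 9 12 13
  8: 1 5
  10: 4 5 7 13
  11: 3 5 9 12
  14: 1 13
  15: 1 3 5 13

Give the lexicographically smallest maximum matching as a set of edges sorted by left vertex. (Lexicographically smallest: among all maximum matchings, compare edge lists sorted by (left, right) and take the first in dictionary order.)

|M| = 7 (so the lex-smallest maximum matching has 7 edges)
process left vertices in ascending order; for each, take the smallest-labelled available neighbour that still permits 7 edges overall, or leave it unmatched if none does
lex-smallest matching: {0-5, 2-1, 6-9, 10-4, 11-12, 14-13, 15-3}

Lex-smallest maximum matching: {(0,5), (2,1), (6,9), (10,4), (11,12), (14,13), (15,3)}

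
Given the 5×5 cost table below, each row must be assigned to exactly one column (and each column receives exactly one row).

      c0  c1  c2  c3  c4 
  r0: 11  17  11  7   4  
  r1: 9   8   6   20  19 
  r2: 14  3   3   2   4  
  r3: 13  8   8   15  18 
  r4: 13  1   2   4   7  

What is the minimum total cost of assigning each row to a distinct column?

Minimum assignment cost: 24

optimal assignment: row0→col4 (cost 4), row1→col0 (cost 9), row2→col3 (cost 2), row3→col2 (cost 8), row4→col1 (cost 1)
total = 4 + 9 + 2 + 8 + 1 = 24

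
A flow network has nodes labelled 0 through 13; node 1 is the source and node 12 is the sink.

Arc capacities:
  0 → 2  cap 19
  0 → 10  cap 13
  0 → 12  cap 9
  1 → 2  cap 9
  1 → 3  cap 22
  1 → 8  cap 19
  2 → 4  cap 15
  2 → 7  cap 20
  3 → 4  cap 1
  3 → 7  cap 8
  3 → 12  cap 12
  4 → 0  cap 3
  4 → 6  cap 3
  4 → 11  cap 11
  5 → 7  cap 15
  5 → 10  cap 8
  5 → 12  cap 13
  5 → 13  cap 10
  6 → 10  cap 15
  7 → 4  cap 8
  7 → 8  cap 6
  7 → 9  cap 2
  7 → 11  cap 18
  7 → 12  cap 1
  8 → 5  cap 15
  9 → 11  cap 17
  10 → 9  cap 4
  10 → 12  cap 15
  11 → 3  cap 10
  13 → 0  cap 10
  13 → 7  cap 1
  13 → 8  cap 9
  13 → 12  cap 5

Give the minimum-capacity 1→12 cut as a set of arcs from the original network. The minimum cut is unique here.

Min-cut arcs: {(3,12), (4,0), (4,6), (7,12), (8,5)} (total capacity 34)

augment #1: 1→3→12 push 12
augment #2: 1→2→7→12 push 1
augment #3: 1→8→5→12 push 13
augment #4: 1→2→4→0→12 push 3
augment #5: 1→8→5→10→12 push 2
augment #6: 1→2→4→6→10→12 push 3
max flow = 34; residual-reachable set from 1 gives S-side
cut edges (S→T): {(3,12), (4,0), (4,6), (7,12), (8,5)} total cap 34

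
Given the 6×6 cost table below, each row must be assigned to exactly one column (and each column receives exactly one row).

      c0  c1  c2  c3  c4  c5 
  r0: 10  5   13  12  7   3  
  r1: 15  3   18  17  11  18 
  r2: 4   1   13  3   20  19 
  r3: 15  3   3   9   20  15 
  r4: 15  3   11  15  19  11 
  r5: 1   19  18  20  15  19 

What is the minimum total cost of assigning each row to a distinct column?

optimal assignment: row0→col5 (cost 3), row1→col4 (cost 11), row2→col3 (cost 3), row3→col2 (cost 3), row4→col1 (cost 3), row5→col0 (cost 1)
total = 3 + 11 + 3 + 3 + 3 + 1 = 24

Minimum assignment cost: 24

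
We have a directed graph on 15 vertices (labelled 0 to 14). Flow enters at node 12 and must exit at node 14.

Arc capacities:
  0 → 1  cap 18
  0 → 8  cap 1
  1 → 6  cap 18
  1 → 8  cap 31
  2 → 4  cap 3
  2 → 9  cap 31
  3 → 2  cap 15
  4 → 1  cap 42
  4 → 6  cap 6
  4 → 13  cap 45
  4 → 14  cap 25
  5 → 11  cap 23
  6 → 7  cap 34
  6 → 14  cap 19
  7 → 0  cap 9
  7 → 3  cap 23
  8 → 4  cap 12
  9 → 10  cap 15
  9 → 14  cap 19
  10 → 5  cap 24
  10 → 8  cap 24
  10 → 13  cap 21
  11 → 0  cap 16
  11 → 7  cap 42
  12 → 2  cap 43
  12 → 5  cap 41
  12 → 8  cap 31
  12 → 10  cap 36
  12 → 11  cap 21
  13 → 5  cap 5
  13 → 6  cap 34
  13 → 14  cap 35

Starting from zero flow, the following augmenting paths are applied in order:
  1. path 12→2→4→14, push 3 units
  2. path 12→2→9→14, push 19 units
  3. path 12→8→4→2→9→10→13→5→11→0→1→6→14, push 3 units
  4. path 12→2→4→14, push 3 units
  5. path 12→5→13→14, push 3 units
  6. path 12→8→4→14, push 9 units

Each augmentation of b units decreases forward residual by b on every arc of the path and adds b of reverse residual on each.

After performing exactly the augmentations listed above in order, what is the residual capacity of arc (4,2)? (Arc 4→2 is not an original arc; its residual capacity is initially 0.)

Residual capacity of (4,2): 3

after path 1 (12→2→4→14, push 3): res(4,2)=3
after path 2 (12→2→9→14, push 19): res(4,2)=3
after path 3 (12→8→4→2→9→10→13→5→11→0→1→6→14, push 3): res(4,2)=0
after path 4 (12→2→4→14, push 3): res(4,2)=3
after path 5 (12→5→13→14, push 3): res(4,2)=3
after path 6 (12→8→4→14, push 9): res(4,2)=3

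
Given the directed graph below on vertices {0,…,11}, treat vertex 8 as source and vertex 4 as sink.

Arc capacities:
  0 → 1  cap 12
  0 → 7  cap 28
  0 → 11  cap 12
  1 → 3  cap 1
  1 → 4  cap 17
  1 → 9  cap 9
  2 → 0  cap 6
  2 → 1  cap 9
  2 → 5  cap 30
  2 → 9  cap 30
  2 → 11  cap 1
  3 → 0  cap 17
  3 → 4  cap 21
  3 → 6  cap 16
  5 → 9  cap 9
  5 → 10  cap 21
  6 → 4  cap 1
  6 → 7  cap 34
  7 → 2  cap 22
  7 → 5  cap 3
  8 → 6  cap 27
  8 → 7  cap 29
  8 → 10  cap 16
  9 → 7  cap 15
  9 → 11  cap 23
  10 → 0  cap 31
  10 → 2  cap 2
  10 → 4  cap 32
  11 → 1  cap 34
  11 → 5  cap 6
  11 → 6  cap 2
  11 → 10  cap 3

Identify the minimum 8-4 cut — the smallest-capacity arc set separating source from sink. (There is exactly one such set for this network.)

augment #1: 8→6→4 push 1
augment #2: 8→10→4 push 16
augment #3: 8→7→2→1→4 push 9
augment #4: 8→7→5→10→4 push 3
augment #5: 8→7→2→0→1→4 push 6
augment #6: 8→7→2→5→10→4 push 7
max flow = 42; residual-reachable set from 8 gives S-side
cut edges (S→T): {(6,4), (7,2), (7,5), (8,10)} total cap 42

Min-cut arcs: {(6,4), (7,2), (7,5), (8,10)} (total capacity 42)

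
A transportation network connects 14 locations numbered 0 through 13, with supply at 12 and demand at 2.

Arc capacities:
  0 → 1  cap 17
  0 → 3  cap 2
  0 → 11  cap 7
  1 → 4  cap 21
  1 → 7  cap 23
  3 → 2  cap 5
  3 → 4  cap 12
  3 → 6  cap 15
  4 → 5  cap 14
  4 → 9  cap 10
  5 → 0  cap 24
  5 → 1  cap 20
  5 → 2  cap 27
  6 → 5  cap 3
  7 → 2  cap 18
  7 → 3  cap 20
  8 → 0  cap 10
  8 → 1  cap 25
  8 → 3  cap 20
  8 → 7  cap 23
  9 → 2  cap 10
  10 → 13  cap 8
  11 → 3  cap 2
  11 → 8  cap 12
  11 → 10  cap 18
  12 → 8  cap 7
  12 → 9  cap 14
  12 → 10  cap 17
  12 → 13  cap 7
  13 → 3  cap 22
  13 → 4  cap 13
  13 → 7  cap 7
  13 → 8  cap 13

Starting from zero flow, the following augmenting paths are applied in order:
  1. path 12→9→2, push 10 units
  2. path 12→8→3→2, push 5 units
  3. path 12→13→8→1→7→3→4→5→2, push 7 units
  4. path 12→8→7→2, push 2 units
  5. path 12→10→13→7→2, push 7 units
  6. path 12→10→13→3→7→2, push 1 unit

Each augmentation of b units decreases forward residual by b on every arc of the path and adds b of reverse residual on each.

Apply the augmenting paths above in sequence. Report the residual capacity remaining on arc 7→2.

Residual capacity of (7,2): 8

after path 1 (12→9→2, push 10): res(7,2)=18
after path 2 (12→8→3→2, push 5): res(7,2)=18
after path 3 (12→13→8→1→7→3→4→5→2, push 7): res(7,2)=18
after path 4 (12→8→7→2, push 2): res(7,2)=16
after path 5 (12→10→13→7→2, push 7): res(7,2)=9
after path 6 (12→10→13→3→7→2, push 1): res(7,2)=8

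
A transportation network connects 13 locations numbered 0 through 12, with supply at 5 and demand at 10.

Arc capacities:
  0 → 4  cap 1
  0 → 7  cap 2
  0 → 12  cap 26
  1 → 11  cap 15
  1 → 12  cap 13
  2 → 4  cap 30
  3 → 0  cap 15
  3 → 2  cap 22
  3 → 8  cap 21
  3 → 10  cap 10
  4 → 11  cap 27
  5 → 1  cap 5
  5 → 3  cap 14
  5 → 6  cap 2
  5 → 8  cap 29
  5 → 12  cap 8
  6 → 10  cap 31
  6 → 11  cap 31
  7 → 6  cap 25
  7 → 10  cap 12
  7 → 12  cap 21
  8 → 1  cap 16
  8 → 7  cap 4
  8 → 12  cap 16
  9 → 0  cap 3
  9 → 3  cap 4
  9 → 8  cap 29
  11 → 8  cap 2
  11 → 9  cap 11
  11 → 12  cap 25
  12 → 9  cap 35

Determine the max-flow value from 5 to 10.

Maximum flow value: 18

augment #1: 5→3→10 bottleneck 10, total now 10
augment #2: 5→6→10 bottleneck 2, total now 12
augment #3: 5→8→7→10 bottleneck 4, total now 16
augment #4: 5→3→0→7→10 bottleneck 2, total now 18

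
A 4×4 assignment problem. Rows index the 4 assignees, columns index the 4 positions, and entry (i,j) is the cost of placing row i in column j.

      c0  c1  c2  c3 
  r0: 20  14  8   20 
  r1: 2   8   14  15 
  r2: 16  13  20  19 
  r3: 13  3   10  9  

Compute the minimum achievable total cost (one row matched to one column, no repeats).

Minimum assignment cost: 32

one of 2 optimal assignments: row0→col2 (cost 8), row1→col0 (cost 2), row2→col1 (cost 13), row3→col3 (cost 9)
total = 8 + 2 + 13 + 9 = 32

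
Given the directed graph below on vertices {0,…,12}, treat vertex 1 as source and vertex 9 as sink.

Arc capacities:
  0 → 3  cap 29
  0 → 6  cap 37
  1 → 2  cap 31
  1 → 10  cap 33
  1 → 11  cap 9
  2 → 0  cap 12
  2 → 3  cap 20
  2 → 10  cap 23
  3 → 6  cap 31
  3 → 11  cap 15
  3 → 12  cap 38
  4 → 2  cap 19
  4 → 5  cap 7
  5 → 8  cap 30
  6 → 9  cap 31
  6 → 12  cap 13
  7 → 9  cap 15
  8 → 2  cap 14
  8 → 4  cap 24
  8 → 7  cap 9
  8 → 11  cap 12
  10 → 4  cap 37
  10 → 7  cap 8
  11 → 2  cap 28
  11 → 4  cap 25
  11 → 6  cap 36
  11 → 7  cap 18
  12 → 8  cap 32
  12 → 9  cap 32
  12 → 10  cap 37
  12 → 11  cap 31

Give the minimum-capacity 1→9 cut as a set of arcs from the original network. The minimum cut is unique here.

augment #1: 1→10→7→9 push 8
augment #2: 1→11→6→9 push 9
augment #3: 1→2→0→6→9 push 12
augment #4: 1→2→3→6→9 push 10
augment #5: 1→2→3→12→9 push 9
augment #6: 1→10→4→2→3→12→9 push 1
augment #7: 1→10→4→5→8→7→9 push 7
max flow = 56; residual-reachable set from 1 gives S-side
cut edges (S→T): {(1,11), (2,0), (2,3), (4,5), (10,7)} total cap 56

Min-cut arcs: {(1,11), (2,0), (2,3), (4,5), (10,7)} (total capacity 56)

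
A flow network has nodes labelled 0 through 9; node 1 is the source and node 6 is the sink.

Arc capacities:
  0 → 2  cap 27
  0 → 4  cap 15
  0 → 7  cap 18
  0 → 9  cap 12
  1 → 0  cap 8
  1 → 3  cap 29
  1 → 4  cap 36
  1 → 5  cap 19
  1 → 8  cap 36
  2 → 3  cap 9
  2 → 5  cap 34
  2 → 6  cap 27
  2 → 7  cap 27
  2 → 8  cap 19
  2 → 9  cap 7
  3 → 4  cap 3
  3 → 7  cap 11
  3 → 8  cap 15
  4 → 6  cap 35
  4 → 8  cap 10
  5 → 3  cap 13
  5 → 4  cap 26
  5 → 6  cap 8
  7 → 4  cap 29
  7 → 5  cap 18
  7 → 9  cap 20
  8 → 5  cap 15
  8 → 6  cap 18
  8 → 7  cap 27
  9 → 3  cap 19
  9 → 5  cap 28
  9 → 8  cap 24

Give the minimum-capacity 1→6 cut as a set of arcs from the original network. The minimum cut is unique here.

Min-cut arcs: {(1,0), (4,6), (5,6), (8,6)} (total capacity 69)

augment #1: 1→4→6 push 35
augment #2: 1→5→6 push 8
augment #3: 1→8→6 push 18
augment #4: 1→0→2→6 push 8
max flow = 69; residual-reachable set from 1 gives S-side
cut edges (S→T): {(1,0), (4,6), (5,6), (8,6)} total cap 69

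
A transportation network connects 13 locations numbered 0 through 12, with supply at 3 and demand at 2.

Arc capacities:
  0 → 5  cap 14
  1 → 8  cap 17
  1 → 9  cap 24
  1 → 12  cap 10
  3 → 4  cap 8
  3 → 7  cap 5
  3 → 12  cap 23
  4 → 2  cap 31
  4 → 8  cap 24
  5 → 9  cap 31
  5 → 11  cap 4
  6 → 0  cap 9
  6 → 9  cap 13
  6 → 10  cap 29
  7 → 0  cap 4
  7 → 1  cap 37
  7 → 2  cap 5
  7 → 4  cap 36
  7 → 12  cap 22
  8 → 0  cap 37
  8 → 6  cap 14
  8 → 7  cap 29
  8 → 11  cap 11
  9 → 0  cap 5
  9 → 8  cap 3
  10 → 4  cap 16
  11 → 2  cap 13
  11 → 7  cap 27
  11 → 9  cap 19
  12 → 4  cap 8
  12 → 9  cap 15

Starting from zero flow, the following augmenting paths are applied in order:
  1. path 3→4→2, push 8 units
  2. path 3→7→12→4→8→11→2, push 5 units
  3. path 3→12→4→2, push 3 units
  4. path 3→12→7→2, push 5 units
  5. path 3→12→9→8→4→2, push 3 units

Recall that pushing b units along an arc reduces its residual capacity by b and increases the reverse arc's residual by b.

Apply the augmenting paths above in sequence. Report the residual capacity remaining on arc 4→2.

Residual capacity of (4,2): 17

after path 1 (3→4→2, push 8): res(4,2)=23
after path 2 (3→7→12→4→8→11→2, push 5): res(4,2)=23
after path 3 (3→12→4→2, push 3): res(4,2)=20
after path 4 (3→12→7→2, push 5): res(4,2)=20
after path 5 (3→12→9→8→4→2, push 3): res(4,2)=17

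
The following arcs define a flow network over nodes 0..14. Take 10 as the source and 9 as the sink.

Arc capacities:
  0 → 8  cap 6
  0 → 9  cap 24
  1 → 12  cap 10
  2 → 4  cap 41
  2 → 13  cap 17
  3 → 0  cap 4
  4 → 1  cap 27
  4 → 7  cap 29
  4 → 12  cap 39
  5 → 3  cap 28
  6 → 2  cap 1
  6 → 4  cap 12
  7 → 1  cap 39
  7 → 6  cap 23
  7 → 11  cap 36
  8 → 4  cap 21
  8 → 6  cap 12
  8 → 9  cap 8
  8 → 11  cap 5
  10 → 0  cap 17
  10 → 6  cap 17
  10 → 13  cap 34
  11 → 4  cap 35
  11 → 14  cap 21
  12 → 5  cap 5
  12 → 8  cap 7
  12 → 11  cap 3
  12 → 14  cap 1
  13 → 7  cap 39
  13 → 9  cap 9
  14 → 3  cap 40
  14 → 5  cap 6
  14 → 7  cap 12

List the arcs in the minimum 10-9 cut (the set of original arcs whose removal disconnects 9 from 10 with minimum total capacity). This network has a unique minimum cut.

augment #1: 10→0→9 push 17
augment #2: 10→13→9 push 9
augment #3: 10→6→4→12→8→9 push 7
augment #4: 10→6→4→12→5→3→0→9 push 4
max flow = 37; residual-reachable set from 10 gives S-side
cut edges (S→T): {(3,0), (10,0), (12,8), (13,9)} total cap 37

Min-cut arcs: {(3,0), (10,0), (12,8), (13,9)} (total capacity 37)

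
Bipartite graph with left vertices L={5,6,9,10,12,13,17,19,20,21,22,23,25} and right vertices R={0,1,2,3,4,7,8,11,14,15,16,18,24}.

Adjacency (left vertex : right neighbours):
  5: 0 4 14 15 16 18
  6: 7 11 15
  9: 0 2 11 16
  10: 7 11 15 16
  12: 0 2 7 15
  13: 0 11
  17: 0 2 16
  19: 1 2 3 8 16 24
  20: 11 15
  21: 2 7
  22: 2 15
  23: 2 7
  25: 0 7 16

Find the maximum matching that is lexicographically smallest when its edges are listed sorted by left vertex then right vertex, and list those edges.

|M| = 8 (so the lex-smallest maximum matching has 8 edges)
process left vertices in ascending order; for each, take the smallest-labelled available neighbour that still permits 8 edges overall, or leave it unmatched if none does
lex-smallest matching: {5-4, 6-7, 9-0, 10-11, 12-2, 17-16, 19-1, 20-15}

Lex-smallest maximum matching: {(5,4), (6,7), (9,0), (10,11), (12,2), (17,16), (19,1), (20,15)}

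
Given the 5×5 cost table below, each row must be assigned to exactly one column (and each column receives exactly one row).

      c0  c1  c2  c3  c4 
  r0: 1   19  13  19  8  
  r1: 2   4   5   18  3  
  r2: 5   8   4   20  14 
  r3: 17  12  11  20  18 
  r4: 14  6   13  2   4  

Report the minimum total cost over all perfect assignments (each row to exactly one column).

optimal assignment: row0→col0 (cost 1), row1→col4 (cost 3), row2→col2 (cost 4), row3→col1 (cost 12), row4→col3 (cost 2)
total = 1 + 3 + 4 + 12 + 2 = 22

Minimum assignment cost: 22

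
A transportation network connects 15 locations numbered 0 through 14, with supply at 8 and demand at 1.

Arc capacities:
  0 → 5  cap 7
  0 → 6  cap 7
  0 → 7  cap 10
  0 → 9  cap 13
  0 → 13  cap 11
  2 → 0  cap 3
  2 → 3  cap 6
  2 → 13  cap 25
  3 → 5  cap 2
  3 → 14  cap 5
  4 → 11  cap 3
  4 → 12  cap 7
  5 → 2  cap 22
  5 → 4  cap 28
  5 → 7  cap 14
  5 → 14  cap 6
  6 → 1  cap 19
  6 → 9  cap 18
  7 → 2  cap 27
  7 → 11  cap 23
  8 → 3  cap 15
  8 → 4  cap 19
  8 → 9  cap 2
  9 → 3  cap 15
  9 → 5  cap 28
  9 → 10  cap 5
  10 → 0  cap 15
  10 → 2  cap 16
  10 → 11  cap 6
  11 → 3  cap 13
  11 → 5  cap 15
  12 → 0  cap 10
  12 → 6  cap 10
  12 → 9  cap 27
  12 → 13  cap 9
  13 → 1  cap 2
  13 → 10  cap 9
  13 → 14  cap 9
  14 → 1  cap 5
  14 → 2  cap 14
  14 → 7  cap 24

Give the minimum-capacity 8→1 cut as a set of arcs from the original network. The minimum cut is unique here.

augment #1: 8→3→14→1 push 5
augment #2: 8→4→12→6→1 push 7
augment #3: 8→3→5→2→13→1 push 2
augment #4: 8→9→10→0→6→1 push 2
augment #5: 8→4→11→5→2→0→6→1 push 3
max flow = 19; residual-reachable set from 8 gives S-side
cut edges (S→T): {(3,5), (3,14), (4,11), (4,12), (8,9)} total cap 19

Min-cut arcs: {(3,5), (3,14), (4,11), (4,12), (8,9)} (total capacity 19)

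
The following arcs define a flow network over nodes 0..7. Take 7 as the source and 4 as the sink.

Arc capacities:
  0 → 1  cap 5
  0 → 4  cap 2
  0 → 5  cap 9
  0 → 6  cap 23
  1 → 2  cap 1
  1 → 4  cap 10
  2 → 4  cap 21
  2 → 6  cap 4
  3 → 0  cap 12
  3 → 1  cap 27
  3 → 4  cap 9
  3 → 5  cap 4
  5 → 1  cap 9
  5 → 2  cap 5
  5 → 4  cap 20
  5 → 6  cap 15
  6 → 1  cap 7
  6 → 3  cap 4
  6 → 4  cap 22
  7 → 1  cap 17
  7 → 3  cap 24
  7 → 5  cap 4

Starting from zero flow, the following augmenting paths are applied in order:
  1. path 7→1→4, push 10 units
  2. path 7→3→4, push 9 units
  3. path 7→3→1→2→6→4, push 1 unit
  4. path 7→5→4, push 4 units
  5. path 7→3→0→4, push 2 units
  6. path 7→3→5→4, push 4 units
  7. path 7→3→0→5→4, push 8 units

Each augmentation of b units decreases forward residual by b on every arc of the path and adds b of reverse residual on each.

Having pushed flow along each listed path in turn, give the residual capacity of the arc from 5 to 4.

Residual capacity of (5,4): 4

after path 1 (7→1→4, push 10): res(5,4)=20
after path 2 (7→3→4, push 9): res(5,4)=20
after path 3 (7→3→1→2→6→4, push 1): res(5,4)=20
after path 4 (7→5→4, push 4): res(5,4)=16
after path 5 (7→3→0→4, push 2): res(5,4)=16
after path 6 (7→3→5→4, push 4): res(5,4)=12
after path 7 (7→3→0→5→4, push 8): res(5,4)=4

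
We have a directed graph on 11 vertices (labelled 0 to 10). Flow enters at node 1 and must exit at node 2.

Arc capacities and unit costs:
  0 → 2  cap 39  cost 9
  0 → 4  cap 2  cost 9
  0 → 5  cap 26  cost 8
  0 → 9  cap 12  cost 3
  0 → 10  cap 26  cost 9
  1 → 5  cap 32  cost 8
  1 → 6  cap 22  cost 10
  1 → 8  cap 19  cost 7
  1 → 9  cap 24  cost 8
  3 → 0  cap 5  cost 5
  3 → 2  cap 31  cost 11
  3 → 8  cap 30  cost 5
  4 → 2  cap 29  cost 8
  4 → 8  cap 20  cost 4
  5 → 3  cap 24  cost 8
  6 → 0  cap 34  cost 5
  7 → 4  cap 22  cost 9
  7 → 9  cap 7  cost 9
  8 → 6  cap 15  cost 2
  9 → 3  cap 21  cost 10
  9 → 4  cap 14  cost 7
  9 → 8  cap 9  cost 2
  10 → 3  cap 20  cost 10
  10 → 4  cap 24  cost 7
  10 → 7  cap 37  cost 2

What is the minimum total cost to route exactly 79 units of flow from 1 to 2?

Minimum cost for 79 units: 1974

shortest-cost path #1: 1→9→4→2 push 14 @ unit cost 23 (adds 322)
shortest-cost path #2: 1→8→6→0→2 push 15 @ unit cost 23 (adds 345)
shortest-cost path #3: 1→6→0→2 push 19 @ unit cost 24 (adds 456)
shortest-cost path #4: 1→5→3→2 push 24 @ unit cost 27 (adds 648)
shortest-cost path #5: 1→9→3→2 push 7 @ unit cost 29 (adds 203)
total cost = 1974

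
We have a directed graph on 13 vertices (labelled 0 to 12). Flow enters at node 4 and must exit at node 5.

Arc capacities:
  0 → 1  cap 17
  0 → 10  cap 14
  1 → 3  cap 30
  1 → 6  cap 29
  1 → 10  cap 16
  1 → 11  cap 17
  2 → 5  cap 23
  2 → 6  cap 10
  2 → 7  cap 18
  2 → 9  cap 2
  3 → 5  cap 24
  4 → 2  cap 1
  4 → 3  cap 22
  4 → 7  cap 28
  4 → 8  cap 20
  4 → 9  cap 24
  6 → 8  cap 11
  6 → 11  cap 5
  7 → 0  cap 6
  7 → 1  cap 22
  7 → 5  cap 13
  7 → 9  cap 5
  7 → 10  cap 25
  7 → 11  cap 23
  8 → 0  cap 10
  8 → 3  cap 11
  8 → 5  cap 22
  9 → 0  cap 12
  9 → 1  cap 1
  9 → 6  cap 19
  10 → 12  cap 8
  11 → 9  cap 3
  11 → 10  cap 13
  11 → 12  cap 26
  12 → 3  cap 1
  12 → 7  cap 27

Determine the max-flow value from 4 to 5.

augment #1: 4→2→5 bottleneck 1, total now 1
augment #2: 4→3→5 bottleneck 22, total now 23
augment #3: 4→7→5 bottleneck 13, total now 36
augment #4: 4→8→5 bottleneck 20, total now 56
augment #5: 4→7→1→3→5 bottleneck 2, total now 58
augment #6: 4→9→6→8→5 bottleneck 2, total now 60

Maximum flow value: 60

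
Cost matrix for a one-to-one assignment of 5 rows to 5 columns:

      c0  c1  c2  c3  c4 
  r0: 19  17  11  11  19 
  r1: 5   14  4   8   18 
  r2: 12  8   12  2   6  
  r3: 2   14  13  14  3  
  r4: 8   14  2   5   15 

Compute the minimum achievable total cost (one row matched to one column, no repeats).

one of 2 optimal assignments: row0→col1 (cost 17), row1→col0 (cost 5), row2→col3 (cost 2), row3→col4 (cost 3), row4→col2 (cost 2)
total = 17 + 5 + 2 + 3 + 2 = 29

Minimum assignment cost: 29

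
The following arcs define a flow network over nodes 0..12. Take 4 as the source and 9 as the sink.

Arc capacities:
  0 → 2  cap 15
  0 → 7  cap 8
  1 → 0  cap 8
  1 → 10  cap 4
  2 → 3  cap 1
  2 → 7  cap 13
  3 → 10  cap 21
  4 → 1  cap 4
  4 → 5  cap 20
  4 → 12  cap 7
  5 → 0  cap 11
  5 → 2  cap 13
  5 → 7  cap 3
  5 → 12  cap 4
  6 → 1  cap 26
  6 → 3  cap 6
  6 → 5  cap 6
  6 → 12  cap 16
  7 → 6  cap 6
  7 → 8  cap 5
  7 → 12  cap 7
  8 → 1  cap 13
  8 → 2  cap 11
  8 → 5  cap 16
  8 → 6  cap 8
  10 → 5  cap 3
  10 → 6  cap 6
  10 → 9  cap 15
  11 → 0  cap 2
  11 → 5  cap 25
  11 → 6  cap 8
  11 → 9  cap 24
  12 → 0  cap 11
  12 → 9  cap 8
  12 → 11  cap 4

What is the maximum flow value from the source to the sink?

Maximum flow value: 23

augment #1: 4→12→9 bottleneck 7, total now 7
augment #2: 4→1→10→9 bottleneck 4, total now 11
augment #3: 4→5→12→9 bottleneck 1, total now 12
augment #4: 4→5→12→11→9 bottleneck 3, total now 15
augment #5: 4→5→2→3→10→9 bottleneck 1, total now 16
augment #6: 4→5→7→12→11→9 bottleneck 1, total now 17
augment #7: 4→5→7→6→3→10→9 bottleneck 2, total now 19
augment #8: 4→5→0→7→6→3→10→9 bottleneck 4, total now 23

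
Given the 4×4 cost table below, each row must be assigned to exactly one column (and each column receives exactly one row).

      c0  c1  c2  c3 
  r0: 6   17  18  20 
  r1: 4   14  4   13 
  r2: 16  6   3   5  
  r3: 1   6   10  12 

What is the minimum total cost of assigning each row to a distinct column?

optimal assignment: row0→col0 (cost 6), row1→col2 (cost 4), row2→col3 (cost 5), row3→col1 (cost 6)
total = 6 + 4 + 5 + 6 = 21

Minimum assignment cost: 21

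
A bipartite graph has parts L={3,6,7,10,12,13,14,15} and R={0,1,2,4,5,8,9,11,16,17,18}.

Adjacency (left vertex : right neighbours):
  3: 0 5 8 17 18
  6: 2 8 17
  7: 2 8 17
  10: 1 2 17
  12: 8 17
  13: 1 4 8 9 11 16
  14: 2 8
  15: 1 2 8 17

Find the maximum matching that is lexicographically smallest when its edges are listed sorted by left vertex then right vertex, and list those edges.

|M| = 6 (so the lex-smallest maximum matching has 6 edges)
process left vertices in ascending order; for each, take the smallest-labelled available neighbour that still permits 6 edges overall, or leave it unmatched if none does
lex-smallest matching: {3-0, 6-2, 7-8, 10-1, 12-17, 13-4}

Lex-smallest maximum matching: {(3,0), (6,2), (7,8), (10,1), (12,17), (13,4)}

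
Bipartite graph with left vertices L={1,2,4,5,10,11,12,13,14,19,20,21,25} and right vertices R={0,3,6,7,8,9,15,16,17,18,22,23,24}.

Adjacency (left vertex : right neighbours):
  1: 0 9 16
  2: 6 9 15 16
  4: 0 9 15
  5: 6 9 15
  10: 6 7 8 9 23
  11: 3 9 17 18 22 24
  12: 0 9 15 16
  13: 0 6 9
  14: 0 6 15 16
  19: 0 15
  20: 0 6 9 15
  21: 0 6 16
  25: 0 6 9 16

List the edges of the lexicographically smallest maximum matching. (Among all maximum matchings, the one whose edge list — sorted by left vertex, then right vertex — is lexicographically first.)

|M| = 7 (so the lex-smallest maximum matching has 7 edges)
process left vertices in ascending order; for each, take the smallest-labelled available neighbour that still permits 7 edges overall, or leave it unmatched if none does
lex-smallest matching: {1-0, 2-6, 4-9, 5-15, 10-7, 11-3, 12-16}

Lex-smallest maximum matching: {(1,0), (2,6), (4,9), (5,15), (10,7), (11,3), (12,16)}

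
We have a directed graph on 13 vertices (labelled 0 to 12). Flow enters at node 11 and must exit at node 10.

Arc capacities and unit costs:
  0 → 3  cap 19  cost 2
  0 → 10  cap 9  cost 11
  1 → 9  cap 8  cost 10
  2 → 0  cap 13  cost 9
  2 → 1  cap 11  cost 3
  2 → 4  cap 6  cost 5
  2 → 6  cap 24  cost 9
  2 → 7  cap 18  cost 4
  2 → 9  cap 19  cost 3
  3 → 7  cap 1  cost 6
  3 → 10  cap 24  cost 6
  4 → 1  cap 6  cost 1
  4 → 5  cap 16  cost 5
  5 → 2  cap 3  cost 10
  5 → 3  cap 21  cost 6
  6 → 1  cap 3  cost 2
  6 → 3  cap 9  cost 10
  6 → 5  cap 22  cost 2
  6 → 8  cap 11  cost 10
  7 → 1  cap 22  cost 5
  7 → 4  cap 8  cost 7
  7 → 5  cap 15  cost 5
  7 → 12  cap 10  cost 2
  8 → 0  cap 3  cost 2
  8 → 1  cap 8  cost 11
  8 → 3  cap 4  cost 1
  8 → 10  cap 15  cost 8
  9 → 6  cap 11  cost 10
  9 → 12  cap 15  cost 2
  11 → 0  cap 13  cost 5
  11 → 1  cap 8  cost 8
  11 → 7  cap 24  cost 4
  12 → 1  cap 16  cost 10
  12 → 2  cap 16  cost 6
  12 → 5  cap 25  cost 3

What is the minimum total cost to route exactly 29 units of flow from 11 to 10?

Minimum cost for 29 units: 520

shortest-cost path #1: 11→0→3→10 push 13 @ unit cost 13 (adds 169)
shortest-cost path #2: 11→7→5→3→10 push 11 @ unit cost 21 (adds 231)
shortest-cost path #3: 11→7→5→3→0→10 push 4 @ unit cost 24 (adds 96)
shortest-cost path #4: 11→7→12→5→3→0→10 push 1 @ unit cost 24 (adds 24)
total cost = 520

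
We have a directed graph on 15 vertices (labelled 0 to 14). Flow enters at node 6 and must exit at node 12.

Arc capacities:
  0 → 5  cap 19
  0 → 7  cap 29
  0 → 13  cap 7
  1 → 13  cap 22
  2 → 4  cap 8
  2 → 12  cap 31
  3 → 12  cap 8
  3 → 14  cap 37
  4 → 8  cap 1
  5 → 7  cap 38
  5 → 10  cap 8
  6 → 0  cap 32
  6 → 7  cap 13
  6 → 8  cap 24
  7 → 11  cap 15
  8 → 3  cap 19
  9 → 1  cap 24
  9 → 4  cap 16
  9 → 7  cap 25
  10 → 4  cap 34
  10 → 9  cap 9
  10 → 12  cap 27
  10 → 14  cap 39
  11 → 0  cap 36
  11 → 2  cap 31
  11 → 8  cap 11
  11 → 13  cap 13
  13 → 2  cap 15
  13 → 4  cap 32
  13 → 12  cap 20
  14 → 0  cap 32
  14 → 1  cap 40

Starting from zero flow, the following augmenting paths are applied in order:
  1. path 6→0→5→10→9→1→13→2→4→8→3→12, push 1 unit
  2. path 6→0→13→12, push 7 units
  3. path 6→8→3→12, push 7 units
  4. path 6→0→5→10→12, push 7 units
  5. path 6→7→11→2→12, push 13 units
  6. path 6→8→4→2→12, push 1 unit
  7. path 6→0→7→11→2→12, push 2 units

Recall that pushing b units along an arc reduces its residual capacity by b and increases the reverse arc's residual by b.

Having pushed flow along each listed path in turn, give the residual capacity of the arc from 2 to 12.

after path 1 (6→0→5→10→9→1→13→2→4→8→3→12, push 1): res(2,12)=31
after path 2 (6→0→13→12, push 7): res(2,12)=31
after path 3 (6→8→3→12, push 7): res(2,12)=31
after path 4 (6→0→5→10→12, push 7): res(2,12)=31
after path 5 (6→7→11→2→12, push 13): res(2,12)=18
after path 6 (6→8→4→2→12, push 1): res(2,12)=17
after path 7 (6→0→7→11→2→12, push 2): res(2,12)=15

Residual capacity of (2,12): 15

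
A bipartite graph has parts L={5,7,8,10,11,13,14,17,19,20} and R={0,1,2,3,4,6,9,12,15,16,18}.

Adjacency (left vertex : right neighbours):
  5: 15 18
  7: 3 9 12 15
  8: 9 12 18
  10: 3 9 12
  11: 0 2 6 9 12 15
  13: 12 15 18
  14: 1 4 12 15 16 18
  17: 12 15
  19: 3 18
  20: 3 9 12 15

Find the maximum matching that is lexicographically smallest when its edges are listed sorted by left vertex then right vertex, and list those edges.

Lex-smallest maximum matching: {(5,15), (7,3), (8,9), (10,12), (11,0), (13,18), (14,1)}

|M| = 7 (so the lex-smallest maximum matching has 7 edges)
process left vertices in ascending order; for each, take the smallest-labelled available neighbour that still permits 7 edges overall, or leave it unmatched if none does
lex-smallest matching: {5-15, 7-3, 8-9, 10-12, 11-0, 13-18, 14-1}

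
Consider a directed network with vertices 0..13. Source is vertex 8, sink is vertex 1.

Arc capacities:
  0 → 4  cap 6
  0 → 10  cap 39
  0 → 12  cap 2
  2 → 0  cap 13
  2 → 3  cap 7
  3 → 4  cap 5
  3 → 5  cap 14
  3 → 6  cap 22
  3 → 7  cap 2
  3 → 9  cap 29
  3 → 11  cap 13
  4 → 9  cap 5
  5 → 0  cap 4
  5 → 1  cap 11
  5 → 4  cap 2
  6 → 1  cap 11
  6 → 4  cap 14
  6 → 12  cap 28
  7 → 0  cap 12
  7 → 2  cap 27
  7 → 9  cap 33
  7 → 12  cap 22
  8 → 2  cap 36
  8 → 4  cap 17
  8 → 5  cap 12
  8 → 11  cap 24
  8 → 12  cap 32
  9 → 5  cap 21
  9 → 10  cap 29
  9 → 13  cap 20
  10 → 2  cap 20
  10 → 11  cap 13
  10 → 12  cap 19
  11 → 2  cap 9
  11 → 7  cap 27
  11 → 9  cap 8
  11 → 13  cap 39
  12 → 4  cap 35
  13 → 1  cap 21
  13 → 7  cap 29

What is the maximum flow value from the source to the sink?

augment #1: 8→5→1 bottleneck 11, total now 11
augment #2: 8→11→13→1 bottleneck 21, total now 32
augment #3: 8→2→3→6→1 bottleneck 7, total now 39

Maximum flow value: 39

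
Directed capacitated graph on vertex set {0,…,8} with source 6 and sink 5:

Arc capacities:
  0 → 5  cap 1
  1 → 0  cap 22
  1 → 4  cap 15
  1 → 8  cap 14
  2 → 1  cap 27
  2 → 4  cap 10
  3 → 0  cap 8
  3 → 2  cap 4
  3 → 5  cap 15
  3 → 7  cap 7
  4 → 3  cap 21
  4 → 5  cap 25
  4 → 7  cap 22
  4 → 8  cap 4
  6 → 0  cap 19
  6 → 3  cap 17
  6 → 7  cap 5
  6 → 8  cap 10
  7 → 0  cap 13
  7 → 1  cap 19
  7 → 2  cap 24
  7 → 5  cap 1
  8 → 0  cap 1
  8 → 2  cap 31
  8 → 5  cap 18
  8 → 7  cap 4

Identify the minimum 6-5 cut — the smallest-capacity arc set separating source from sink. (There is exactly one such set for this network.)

Min-cut arcs: {(0,5), (6,3), (6,7), (6,8)} (total capacity 33)

augment #1: 6→0→5 push 1
augment #2: 6→3→5 push 15
augment #3: 6→7→5 push 1
augment #4: 6→8→5 push 10
augment #5: 6→3→2→4→5 push 2
augment #6: 6→7→1→4→5 push 4
max flow = 33; residual-reachable set from 6 gives S-side
cut edges (S→T): {(0,5), (6,3), (6,7), (6,8)} total cap 33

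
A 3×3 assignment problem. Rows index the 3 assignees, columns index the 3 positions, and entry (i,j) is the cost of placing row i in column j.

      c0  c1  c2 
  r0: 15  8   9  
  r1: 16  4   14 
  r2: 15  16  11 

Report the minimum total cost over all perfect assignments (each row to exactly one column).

Minimum assignment cost: 28

optimal assignment: row0→col2 (cost 9), row1→col1 (cost 4), row2→col0 (cost 15)
total = 9 + 4 + 15 = 28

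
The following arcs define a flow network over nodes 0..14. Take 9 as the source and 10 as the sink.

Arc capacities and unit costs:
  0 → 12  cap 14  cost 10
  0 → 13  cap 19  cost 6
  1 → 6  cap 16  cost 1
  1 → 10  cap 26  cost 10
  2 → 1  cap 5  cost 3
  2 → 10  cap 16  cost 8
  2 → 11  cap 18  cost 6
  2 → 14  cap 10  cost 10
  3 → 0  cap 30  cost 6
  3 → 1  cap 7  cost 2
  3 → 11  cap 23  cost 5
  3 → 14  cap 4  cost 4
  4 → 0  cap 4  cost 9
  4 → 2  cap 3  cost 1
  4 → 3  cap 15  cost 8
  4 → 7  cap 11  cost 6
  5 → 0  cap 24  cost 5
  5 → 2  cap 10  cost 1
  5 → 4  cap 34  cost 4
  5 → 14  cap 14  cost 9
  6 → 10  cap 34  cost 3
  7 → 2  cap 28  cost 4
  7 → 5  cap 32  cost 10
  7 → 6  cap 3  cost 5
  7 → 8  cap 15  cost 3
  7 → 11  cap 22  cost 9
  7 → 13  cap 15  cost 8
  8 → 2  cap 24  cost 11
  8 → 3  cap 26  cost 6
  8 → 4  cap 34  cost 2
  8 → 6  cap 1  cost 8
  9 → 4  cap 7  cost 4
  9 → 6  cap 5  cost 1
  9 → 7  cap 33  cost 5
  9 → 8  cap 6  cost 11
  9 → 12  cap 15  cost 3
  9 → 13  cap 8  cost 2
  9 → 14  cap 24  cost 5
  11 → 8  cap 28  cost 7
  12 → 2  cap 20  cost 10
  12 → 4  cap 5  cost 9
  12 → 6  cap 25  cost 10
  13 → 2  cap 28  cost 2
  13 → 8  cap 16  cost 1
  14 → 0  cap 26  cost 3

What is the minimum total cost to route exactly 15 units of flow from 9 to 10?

shortest-cost path #1: 9→6→10 push 5 @ unit cost 4 (adds 20)
shortest-cost path #2: 9→13→2→1→6→10 push 5 @ unit cost 11 (adds 55)
shortest-cost path #3: 9→13→2→10 push 3 @ unit cost 12 (adds 36)
shortest-cost path #4: 9→4→2→10 push 2 @ unit cost 13 (adds 26)
total cost = 137

Minimum cost for 15 units: 137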